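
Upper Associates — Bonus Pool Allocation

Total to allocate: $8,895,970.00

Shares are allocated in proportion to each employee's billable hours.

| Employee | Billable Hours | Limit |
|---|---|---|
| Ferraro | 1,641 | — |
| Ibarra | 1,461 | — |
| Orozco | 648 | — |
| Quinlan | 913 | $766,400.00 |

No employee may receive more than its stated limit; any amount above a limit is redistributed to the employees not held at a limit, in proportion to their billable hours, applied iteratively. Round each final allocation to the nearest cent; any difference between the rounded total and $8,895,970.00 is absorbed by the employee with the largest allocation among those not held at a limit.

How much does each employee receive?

Billable hours total: 4,663.
Unconstrained shares: Ferraro 3,130,664.1154; Ibarra 2,787,264.0296; Orozco 1,236,240.3088; Quinlan 1,741,801.5462.
Capped: Quinlan ($766,400.00); residual $8,129,570.00 reallocated over remaining billable hours 3,750.
Shares after redistribution: Ferraro 3,557,499.8320 → $3,557,499.83; Ibarra 3,167,280.4720 → $3,167,280.47; Orozco 1,404,789.6960 → $1,404,789.70.

Ferraro: $3,557,499.83; Ibarra: $3,167,280.47; Orozco: $1,404,789.70; Quinlan: $766,400.00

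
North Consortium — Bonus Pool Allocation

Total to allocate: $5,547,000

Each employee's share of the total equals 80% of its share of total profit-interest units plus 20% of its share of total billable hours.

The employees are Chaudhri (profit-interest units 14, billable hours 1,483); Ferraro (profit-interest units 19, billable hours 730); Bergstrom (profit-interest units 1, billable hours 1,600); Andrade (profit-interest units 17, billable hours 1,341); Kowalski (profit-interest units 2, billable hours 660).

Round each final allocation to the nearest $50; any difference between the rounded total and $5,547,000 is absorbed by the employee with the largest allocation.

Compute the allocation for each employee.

Profit-interest units total 53; billable hours total 5,814.
Composite weights (80% profit-interest units + 20% billable hours): Chaudhri 0.2623; Ferraro 0.3119; Bergstrom 0.0701; Andrade 0.3027; Kowalski 0.0529.
Proportional shares: Chaudhri 1,455,175.28; Ferraro 1,730,132.89; Bergstrom 389,032.74; Andrade 1,679,264.41; Kowalski 293,394.68.
Rounded to nearest $50: Chaudhri $1,455,200; Ferraro $1,730,150; Bergstrom $389,050; Andrade $1,679,250; Kowalski $293,400. Sum = $5,547,050.
Difference $5,547,000 − $5,547,050 = −$50 applied to largest allocation (Ferraro): Ferraro becomes $1,730,100.

Chaudhri: $1,455,200 | Ferraro: $1,730,100 | Bergstrom: $389,050 | Andrade: $1,679,250 | Kowalski: $293,400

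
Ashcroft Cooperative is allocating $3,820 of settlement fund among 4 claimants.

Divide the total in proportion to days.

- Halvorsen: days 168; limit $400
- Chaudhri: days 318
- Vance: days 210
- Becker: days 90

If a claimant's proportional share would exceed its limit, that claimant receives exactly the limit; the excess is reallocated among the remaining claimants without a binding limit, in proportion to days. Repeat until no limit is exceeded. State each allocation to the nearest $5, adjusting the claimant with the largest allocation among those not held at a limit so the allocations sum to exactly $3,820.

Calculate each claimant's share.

Sum of days: 786.
Proportional shares (ignoring caps): Halvorsen 816.49; Chaudhri 1,545.50; Vance 1,020.61; Becker 437.40.
Capped: Halvorsen ($400); remaining pool $3,420 reallocated over remaining days 618.
Redistributed shares: Chaudhri 1,759.81 → $1,760; Vance 1,162.14 → $1,160; Becker 498.06 → $500.

Halvorsen: $400; Chaudhri: $1,760; Vance: $1,160; Becker: $500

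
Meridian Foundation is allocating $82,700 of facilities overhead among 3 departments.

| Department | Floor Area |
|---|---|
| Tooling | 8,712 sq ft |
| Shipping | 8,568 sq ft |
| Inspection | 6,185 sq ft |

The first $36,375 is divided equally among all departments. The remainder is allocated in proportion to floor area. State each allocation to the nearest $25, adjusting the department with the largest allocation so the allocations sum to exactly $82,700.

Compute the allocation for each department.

$36,375 shared equally gives $12,125 per department.
Remainder $46,325 by floor area (total 23,465): Tooling 17,199.38 → $17,200; Shipping 16,915.09 → $16,925; Inspection 12,210.53 → $12,200.
Totals: Tooling $12,125 + $17,200 = $29,325; Shipping $12,125 + $16,925 = $29,050; Inspection $12,125 + $12,200 = $24,325.

Tooling: $29,325 · Shipping: $29,050 · Inspection: $24,325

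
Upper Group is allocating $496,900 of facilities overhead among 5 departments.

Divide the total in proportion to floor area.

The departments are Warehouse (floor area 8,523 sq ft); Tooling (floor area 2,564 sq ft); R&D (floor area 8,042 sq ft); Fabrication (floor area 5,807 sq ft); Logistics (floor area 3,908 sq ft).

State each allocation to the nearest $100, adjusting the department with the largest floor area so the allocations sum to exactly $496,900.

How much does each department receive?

Sum of floor area: 28,844.
Pro-rata amounts: Warehouse 8,523/28,844 × $496,900 = 146,827.02; Tooling 2,564/28,844 × $496,900 = 44,170.42; R&D 8,042/28,844 × $496,900 = 138,540.76; Fabrication 5,807/28,844 × $496,900 = 100,038.08; Logistics 3,908/28,844 × $496,900 = 67,323.71.
At nearest $100: Warehouse $146,800; Tooling $44,200; R&D $138,500; Fabrication $100,000; Logistics $67,300. Sum = $496,800.
Difference $496,900 − $496,800 = +$100 applied to largest floor area (Warehouse): Warehouse becomes $146,900.

Warehouse: $146,900 | Tooling: $44,200 | R&D: $138,500 | Fabrication: $100,000 | Logistics: $67,300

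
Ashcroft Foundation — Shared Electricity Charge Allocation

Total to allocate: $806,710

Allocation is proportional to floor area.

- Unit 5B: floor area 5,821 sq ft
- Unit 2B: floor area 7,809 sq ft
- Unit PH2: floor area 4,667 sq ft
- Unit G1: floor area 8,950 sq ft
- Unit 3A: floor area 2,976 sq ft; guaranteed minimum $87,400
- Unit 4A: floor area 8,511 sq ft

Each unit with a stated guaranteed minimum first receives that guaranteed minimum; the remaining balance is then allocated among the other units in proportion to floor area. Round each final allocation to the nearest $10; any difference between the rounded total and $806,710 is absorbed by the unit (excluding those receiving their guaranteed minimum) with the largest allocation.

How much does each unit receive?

Minimums first: Unit 3A $87,400. Balance $719,310.
Balance split over remaining floor area 35,758: Unit 5B 117,095.57 → $117,100; Unit 2B 157,086.30 → $157,090; Unit PH2 93,881.64 → $93,880; Unit G1 180,038.72 → $180,040; Unit 4A 171,207.77 → $171,210.
Rounding difference −$10 applied to Unit G1 → $180,030.

Unit 5B: $117,100; Unit 2B: $157,090; Unit PH2: $93,880; Unit G1: $180,030; Unit 3A: $87,400; Unit 4A: $171,210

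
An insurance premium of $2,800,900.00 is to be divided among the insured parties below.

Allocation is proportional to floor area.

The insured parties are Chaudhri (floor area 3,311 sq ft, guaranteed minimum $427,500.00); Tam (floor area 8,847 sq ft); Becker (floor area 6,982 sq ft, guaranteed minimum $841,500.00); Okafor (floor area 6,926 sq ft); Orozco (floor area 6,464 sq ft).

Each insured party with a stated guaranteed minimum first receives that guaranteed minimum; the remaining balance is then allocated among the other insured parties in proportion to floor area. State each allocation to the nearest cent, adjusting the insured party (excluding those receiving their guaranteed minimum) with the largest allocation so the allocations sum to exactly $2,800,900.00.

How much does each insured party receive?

Chaudhri: $427,500.00 · Tam: $609,467.07 · Becker: $841,500.00 · Okafor: $477,129.98 · Orozco: $445,302.95

Fund the minimums — Chaudhri $427,500.00; Becker $841,500.00. Balance $1,531,900.00.
Balance split over remaining floor area 22,237: Tam 609,467.0729 → $609,467.07; Okafor 477,129.9816 → $477,129.98; Orozco 445,302.9455 → $445,302.95.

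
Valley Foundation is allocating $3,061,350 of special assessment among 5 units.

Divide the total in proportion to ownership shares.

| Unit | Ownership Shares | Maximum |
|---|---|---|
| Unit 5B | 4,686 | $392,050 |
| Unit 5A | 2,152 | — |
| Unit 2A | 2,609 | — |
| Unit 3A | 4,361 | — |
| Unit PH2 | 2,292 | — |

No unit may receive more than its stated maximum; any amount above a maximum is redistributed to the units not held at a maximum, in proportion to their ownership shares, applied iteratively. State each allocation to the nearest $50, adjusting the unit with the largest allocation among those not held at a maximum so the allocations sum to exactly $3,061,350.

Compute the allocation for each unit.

Unit 5B: $392,050 | Unit 5A: $503,250 | Unit 2A: $610,150 | Unit 3A: $1,019,900 | Unit PH2: $536,000

Ownership shares total: 16,100.
Pro-rata shares before constraints: Unit 5B 891,023.98; Unit 5A 409,194.11; Unit 2A 496,090.82; Unit 3A 829,226.54; Unit PH2 435,814.55.
Held at cap: Unit 5B ($392,050); remaining pool $2,669,300 reallocated over remaining ownership shares 11,414.
Shares after redistribution: Unit 5A 503,270.86 → $503,250; Unit 2A 610,145.76 → $610,150; Unit 3A 1,019,871.85 → $1,019,850; Unit PH2 536,011.53 → $536,000.
Rounding difference +$50 applied to Unit 3A → $1,019,900.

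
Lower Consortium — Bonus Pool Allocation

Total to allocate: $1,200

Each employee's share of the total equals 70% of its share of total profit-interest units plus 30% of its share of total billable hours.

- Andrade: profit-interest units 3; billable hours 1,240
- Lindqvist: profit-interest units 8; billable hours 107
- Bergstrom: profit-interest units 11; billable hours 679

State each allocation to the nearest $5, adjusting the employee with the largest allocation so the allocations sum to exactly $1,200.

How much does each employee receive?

Andrade: $335 | Lindqvist: $325 | Bergstrom: $540

Totals — profit-interest units 22, billable hours 2,026.
Combined weights (70% profit-interest units + 30% billable hours): Andrade 0.2791; Lindqvist 0.2704; Bergstrom 0.4505.
Pro-rata amounts: Andrade 334.88; Lindqvist 324.47; Bergstrom 540.65.
Rounded to nearest $5: Andrade $335; Lindqvist $325; Bergstrom $540. Sum = $1,200.
Sum already equals the total — no adjustment.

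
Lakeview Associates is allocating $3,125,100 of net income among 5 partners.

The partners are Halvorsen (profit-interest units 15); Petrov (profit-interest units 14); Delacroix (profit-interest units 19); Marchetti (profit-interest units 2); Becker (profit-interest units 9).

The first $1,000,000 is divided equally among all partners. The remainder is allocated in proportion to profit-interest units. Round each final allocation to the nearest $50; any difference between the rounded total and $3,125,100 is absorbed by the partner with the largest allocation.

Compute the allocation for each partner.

First tranche $1,000,000 split equally: $200,000 each.
Remainder $2,125,100 by profit-interest units (total 59): Halvorsen 540,279.66 → $540,300; Petrov 504,261.02 → $504,250; Delacroix 684,354.24 → $684,350; Marchetti 72,037.29 → $72,050; Becker 324,167.80 → $324,150.
Totals: Halvorsen $200,000 + $540,300 = $740,300; Petrov $200,000 + $504,250 = $704,250; Delacroix $200,000 + $684,350 = $884,350; Marchetti $200,000 + $72,050 = $272,050; Becker $200,000 + $324,150 = $524,150.

Halvorsen: $740,300 · Petrov: $704,250 · Delacroix: $884,350 · Marchetti: $272,050 · Becker: $524,150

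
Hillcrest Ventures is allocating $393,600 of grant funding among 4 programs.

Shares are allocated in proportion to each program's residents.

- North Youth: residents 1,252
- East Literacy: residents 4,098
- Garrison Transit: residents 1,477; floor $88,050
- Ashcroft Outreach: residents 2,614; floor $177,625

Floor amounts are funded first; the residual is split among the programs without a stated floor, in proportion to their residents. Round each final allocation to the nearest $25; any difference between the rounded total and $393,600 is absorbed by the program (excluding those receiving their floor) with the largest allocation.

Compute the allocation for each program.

Fund the minimums — Garrison Transit $88,050; Ashcroft Outreach $177,625. Remaining pool $127,925.
Remaining pool split over remaining residents 5,350: North Youth 29,936.84 → $29,925; East Literacy 97,988.16 → $98,000.

North Youth: $29,925 | East Literacy: $98,000 | Garrison Transit: $88,050 | Ashcroft Outreach: $177,625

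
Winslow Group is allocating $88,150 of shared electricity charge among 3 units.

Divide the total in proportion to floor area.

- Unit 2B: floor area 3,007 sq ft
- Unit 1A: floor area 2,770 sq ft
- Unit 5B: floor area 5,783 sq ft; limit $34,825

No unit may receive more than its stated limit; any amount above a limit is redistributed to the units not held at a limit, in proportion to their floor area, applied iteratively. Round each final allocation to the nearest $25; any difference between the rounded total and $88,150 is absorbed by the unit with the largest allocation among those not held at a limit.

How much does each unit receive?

Unit 2B: $27,750 | Unit 1A: $25,575 | Unit 5B: $34,825

Total floor area = 11,560.
Proportional shares (ignoring caps): Unit 2B 22,929.68; Unit 1A 21,122.45; Unit 5B 44,097.88.
Cap binds for Unit 5B ($34,825); balance $53,325 reallocated over remaining floor area 5,777.
Redistributed shares: Unit 2B 27,756.32 → $27,750; Unit 1A 25,568.68 → $25,575.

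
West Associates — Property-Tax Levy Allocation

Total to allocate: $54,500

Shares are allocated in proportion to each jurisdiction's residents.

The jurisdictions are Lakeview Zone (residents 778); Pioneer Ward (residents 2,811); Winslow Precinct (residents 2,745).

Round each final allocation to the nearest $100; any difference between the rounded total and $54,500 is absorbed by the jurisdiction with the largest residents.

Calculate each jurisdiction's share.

Lakeview Zone: $6,700 | Pioneer Ward: $24,200 | Winslow Precinct: $23,600

Total residents = 778 + 2,811 + 2,745 = 6,334.
Proportional shares: Lakeview Zone 6,694.19; Pioneer Ward 24,186.85; Winslow Precinct 23,618.96.
At nearest $100: Lakeview Zone $6,700; Pioneer Ward $24,200; Winslow Precinct $23,600. Sum = $54,500.
Rounded total matches; no reconciliation needed.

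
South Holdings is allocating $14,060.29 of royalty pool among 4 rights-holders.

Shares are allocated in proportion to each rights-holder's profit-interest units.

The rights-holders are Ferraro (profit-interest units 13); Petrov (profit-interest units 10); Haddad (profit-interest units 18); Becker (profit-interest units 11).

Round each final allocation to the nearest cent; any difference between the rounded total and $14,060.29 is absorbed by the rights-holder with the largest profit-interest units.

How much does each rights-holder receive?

Ferraro: $3,515.07 | Petrov: $2,703.90 | Haddad: $4,867.03 | Becker: $2,974.29

Combined profit-interest units = 13 + 10 + 18 + 11 = 52.
Unrounded shares: Ferraro 3,515.0725; Petrov 2,703.9019; Haddad 4,867.0235; Becker 2,974.2921.
After rounding (cent): Ferraro $3,515.07; Petrov $2,703.90; Haddad $4,867.02; Becker $2,974.29. Sum = $14,060.28.
Difference $14,060.29 − $14,060.28 = +$0.01 applied to largest profit-interest units (Haddad): Haddad becomes $4,867.03.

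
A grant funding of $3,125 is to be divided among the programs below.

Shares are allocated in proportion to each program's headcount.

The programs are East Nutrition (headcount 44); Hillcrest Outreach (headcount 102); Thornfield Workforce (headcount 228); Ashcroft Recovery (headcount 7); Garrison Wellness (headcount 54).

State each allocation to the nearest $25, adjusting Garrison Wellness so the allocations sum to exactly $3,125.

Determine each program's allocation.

Headcount total: 435.
Pro-rata amounts: East Nutrition 44/435 × $3,125 = 316.09; Hillcrest Outreach 102/435 × $3,125 = 732.76; Thornfield Workforce 228/435 × $3,125 = 1,637.93; Ashcroft Recovery 7/435 × $3,125 = 50.29; Garrison Wellness 54/435 × $3,125 = 387.93.
After rounding ($25): East Nutrition $325; Hillcrest Outreach $725; Thornfield Workforce $1,650; Ashcroft Recovery $50; Garrison Wellness $400. Sum = $3,150.
Difference $3,125 − $3,150 = −$25 applied to Garrison Wellness: Garrison Wellness becomes $375.

East Nutrition: $325; Hillcrest Outreach: $725; Thornfield Workforce: $1,650; Ashcroft Recovery: $50; Garrison Wellness: $375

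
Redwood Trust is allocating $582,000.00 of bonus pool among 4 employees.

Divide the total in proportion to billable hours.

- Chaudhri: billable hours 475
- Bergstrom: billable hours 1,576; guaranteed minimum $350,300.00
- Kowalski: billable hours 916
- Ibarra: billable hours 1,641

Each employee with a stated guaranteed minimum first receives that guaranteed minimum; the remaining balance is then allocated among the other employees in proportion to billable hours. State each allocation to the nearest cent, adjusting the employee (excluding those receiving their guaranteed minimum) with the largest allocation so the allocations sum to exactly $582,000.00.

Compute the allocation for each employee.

Fund the minimums — Bergstrom $350,300.00. Residual $231,700.00.
Residual split over remaining billable hours 3,032: Chaudhri 36,298.6478 → $36,298.65; Kowalski 69,999.0765 → $69,999.08; Ibarra 125,402.2757 → $125,402.28.
Rounding difference −$0.01 applied to Ibarra → $125,402.27.

Chaudhri: $36,298.65; Bergstrom: $350,300.00; Kowalski: $69,999.08; Ibarra: $125,402.27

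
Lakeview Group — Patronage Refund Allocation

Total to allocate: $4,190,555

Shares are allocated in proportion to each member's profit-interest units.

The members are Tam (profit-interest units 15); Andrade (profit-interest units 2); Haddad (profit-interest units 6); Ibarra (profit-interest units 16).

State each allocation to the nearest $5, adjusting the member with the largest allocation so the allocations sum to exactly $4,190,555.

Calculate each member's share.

Total profit-interest units = 39.
Proportional shares: Tam 15/39 × $4,190,555 = 1,611,751.92; Andrade 2/39 × $4,190,555 = 214,900.26; Haddad 6/39 × $4,190,555 = 644,700.77; Ibarra 16/39 × $4,190,555 = 1,719,202.05.
After rounding ($5): Tam $1,611,750; Andrade $214,900; Haddad $644,700; Ibarra $1,719,200. Sum = $4,190,550.
Difference $4,190,555 − $4,190,550 = +$5 applied to largest allocation (Ibarra): Ibarra becomes $1,719,205.

Tam: $1,611,750 · Andrade: $214,900 · Haddad: $644,700 · Ibarra: $1,719,205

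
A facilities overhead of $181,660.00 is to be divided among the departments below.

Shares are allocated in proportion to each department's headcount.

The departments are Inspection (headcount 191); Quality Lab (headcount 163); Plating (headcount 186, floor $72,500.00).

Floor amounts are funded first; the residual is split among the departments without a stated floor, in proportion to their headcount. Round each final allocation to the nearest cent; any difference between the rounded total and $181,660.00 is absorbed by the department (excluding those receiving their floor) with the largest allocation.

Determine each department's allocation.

Inspection: $58,897.06; Quality Lab: $50,262.94; Plating: $72,500.00

Fund the minimums — Plating $72,500.00. Remaining pool $109,160.00.
Remaining pool split over remaining headcount 354: Inspection 58,897.0621 → $58,897.06; Quality Lab 50,262.9379 → $50,262.94.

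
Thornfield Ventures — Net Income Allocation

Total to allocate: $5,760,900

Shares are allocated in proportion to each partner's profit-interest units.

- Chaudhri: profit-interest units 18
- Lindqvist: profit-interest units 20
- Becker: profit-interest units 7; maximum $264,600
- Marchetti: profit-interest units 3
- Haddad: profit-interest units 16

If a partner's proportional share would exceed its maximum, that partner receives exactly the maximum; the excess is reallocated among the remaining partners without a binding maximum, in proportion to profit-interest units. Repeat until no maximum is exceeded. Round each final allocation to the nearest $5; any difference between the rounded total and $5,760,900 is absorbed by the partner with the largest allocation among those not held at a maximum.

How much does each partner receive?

Chaudhri: $1,735,675; Lindqvist: $1,928,525; Becker: $264,600; Marchetti: $289,280; Haddad: $1,542,820

Profit-interest units total: 64.
Pro-rata shares before constraints: Chaudhri 1,620,253.12; Lindqvist 1,800,281.25; Becker 630,098.44; Marchetti 270,042.19; Haddad 1,440,225.00.
Held at cap: Becker ($264,600); remaining pool $5,496,300 reallocated over remaining profit-interest units 57.
Shares after redistribution: Chaudhri 1,735,673.68 → $1,735,675; Lindqvist 1,928,526.32 → $1,928,525; Marchetti 289,278.95 → $289,280; Haddad 1,542,821.05 → $1,542,820.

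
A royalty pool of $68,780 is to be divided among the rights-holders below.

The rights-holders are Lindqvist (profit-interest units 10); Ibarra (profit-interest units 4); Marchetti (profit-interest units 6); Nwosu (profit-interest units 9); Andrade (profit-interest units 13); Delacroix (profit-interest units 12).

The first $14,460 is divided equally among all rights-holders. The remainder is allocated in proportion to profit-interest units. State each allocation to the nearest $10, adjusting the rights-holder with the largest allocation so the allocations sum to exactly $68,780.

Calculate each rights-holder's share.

Lindqvist: $12,470 · Ibarra: $6,430 · Marchetti: $8,450 · Nwosu: $11,460 · Andrade: $15,490 · Delacroix: $14,480

Equal tier: $14,460 ÷ 6 = $2,410 apiece.
Remainder $54,320 by profit-interest units (total 54): Lindqvist 10,059.26 → $10,060; Ibarra 4,023.70 → $4,020; Marchetti 6,035.56 → $6,040; Nwosu 9,053.33 → $9,050; Andrade 13,077.04 → $13,080; Delacroix 12,071.11 → $12,070.
Totals: Lindqvist $2,410 + $10,060 = $12,470; Ibarra $2,410 + $4,020 = $6,430; Marchetti $2,410 + $6,040 = $8,450; Nwosu $2,410 + $9,050 = $11,460; Andrade $2,410 + $13,080 = $15,490; Delacroix $2,410 + $12,070 = $14,480.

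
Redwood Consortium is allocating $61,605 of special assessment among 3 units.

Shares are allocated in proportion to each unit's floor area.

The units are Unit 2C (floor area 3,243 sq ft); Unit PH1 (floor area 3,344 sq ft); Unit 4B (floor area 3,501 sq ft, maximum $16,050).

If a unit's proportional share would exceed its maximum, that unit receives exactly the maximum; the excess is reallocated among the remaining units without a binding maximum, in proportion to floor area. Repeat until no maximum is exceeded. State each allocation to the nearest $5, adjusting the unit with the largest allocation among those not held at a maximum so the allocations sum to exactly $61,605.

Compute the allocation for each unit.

Sum of floor area: 10,088.
Pro-rata shares before constraints: Unit 2C 19,804.22; Unit PH1 20,421.01; Unit 4B 21,379.77.
Capped: Unit 4B ($16,050); balance $45,555 reallocated over remaining floor area 6,587.
Remaining shares: Unit 2C 22,428.25 → $22,430; Unit PH1 23,126.75 → $23,125.

Unit 2C: $22,430 | Unit PH1: $23,125 | Unit 4B: $16,050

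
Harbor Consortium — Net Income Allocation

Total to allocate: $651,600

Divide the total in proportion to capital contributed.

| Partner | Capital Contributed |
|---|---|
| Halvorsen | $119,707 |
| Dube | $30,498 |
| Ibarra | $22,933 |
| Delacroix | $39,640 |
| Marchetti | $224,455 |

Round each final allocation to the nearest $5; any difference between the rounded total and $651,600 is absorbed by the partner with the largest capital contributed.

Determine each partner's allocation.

Sum of capital contributed: 119,707 + 30,498 + 22,933 + 39,640 + 224,455 = 437,233.
Raw shares: Halvorsen 178,397.06; Dube 45,450.59; Ibarra 34,176.61; Delacroix 59,074.74; Marchetti 334,501.01.
At nearest $5: Halvorsen $178,395; Dube $45,450; Ibarra $34,175; Delacroix $59,075; Marchetti $334,500. Sum = $651,595.
Difference $651,600 − $651,595 = +$5 applied to largest capital contributed (Marchetti): Marchetti becomes $334,505.

Halvorsen: $178,395 · Dube: $45,450 · Ibarra: $34,175 · Delacroix: $59,075 · Marchetti: $334,505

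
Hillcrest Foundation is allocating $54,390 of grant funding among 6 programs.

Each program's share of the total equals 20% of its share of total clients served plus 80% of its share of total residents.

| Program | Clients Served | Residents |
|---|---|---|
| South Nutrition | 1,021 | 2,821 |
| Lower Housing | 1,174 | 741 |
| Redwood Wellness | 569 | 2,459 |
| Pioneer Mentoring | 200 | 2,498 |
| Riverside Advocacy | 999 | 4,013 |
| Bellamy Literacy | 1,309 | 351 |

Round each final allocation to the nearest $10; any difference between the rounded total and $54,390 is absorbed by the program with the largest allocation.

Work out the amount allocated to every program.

South Nutrition: $11,630 | Lower Housing: $4,930 | Redwood Wellness: $9,480 | Pioneer Mentoring: $8,850 | Riverside Advocacy: $15,610 | Bellamy Literacy: $3,890

Totals — clients served 5,272, residents 12,883.
Combined weights (20% clients served + 80% residents): South Nutrition 0.2139; Lower Housing 0.0906; Redwood Wellness 0.1743; Pioneer Mentoring 0.1627; Riverside Advocacy 0.2871; Bellamy Literacy 0.0715.
Pro-rata amounts: South Nutrition 11,634.54; Lower Housing 4,925.09; Redwood Wellness 9,479.26; Pioneer Mentoring 8,849.60; Riverside Advocacy 15,615.09; Bellamy Literacy 3,886.42.
Rounded to nearest $10: South Nutrition $11,630; Lower Housing $4,930; Redwood Wellness $9,480; Pioneer Mentoring $8,850; Riverside Advocacy $15,620; Bellamy Literacy $3,890. Sum = $54,400.
Difference $54,390 − $54,400 = −$10 applied to largest allocation (Riverside Advocacy): Riverside Advocacy becomes $15,610.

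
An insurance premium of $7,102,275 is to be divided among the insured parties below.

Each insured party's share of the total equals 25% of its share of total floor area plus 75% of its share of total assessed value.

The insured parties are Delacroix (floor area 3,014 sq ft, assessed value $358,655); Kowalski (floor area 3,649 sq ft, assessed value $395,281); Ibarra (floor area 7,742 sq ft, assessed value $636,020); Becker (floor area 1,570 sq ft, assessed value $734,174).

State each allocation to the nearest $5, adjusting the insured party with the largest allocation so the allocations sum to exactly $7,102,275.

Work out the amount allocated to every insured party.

Delacroix: $1,234,400 | Kowalski: $1,396,825 | Ibarra: $2,455,455 | Becker: $2,015,595

Totals — floor area 15,975, assessed value 2,124,130.
Combined weights (25% floor area + 75% assessed value): Delacroix 0.1738; Kowalski 0.1967; Ibarra 0.3457; Becker 0.2838.
Pro-rata amounts: Delacroix 1,234,399.64; Kowalski 1,396,825.26; Ibarra 2,455,452.83; Becker 2,015,597.28.
Rounded to nearest $5: Delacroix $1,234,400; Kowalski $1,396,825; Ibarra $2,455,455; Becker $2,015,595. Sum = $7,102,275.
Rounded total matches; no reconciliation needed.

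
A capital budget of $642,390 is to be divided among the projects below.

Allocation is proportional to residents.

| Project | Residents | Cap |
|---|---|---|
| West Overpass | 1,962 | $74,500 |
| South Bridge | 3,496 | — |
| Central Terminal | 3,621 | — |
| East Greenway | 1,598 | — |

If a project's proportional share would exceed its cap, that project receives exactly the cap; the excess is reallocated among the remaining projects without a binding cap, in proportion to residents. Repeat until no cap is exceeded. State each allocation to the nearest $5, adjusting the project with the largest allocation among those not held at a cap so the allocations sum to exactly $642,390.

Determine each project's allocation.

West Overpass: $74,500 | South Bridge: $227,810 | Central Terminal: $235,950 | East Greenway: $104,130

Residents total: 10,677.
Unconstrained shares: West Overpass 118,045.25; South Bridge 210,339.56; Central Terminal 217,860.28; East Greenway 96,144.91.
Capped: West Overpass ($74,500); balance $567,890 reallocated over remaining residents 8,715.
Redistributed shares: South Bridge 227,807.62 → $227,810; Central Terminal 235,952.92 → $235,955; East Greenway 104,129.46 → $104,130.
Rounding difference −$5 applied to Central Terminal → $235,950.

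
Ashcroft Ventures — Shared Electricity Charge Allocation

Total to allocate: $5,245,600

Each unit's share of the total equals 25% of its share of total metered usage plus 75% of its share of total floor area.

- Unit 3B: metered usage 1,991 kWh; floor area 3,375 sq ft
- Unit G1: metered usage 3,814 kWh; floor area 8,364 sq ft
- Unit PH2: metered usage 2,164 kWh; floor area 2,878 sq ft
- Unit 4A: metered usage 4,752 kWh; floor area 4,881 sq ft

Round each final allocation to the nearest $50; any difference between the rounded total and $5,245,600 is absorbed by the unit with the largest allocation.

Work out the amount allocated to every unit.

Totals — metered usage 12,721, floor area 19,498.
Blended shares (25% metered usage + 75% floor area): Unit 3B 0.1689; Unit G1 0.3967; Unit PH2 0.1532; Unit 4A 0.2811.
Raw shares: Unit 3B 886,240.03; Unit G1 2,080,825.16; Unit PH2 803,792.55; Unit 4A 1,474,742.27.
After rounding ($50): Unit 3B $886,250; Unit G1 $2,080,850; Unit PH2 $803,800; Unit 4A $1,474,750. Sum = $5,245,650.
Difference $5,245,600 − $5,245,650 = −$50 applied to largest allocation (Unit G1): Unit G1 becomes $2,080,800.

Unit 3B: $886,250 · Unit G1: $2,080,800 · Unit PH2: $803,800 · Unit 4A: $1,474,750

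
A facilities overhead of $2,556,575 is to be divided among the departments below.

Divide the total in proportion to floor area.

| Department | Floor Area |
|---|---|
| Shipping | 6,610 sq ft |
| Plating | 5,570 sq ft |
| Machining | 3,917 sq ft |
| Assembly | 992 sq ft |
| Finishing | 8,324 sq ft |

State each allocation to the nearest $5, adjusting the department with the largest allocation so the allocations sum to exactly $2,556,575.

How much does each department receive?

Shipping: $664,975 · Plating: $560,350 · Machining: $394,055 · Assembly: $99,795 · Finishing: $837,400

Total floor area = 25,413.
Raw shares: Shipping 6,610/25,413 × $2,556,575 = 664,973.07; Plating 5,570/25,413 × $2,556,575 = 560,347.96; Machining 3,917/25,413 × $2,556,575 = 394,054.39; Assembly 992/25,413 × $2,556,575 = 99,796.26; Finishing 8,324/25,413 × $2,556,575 = 837,403.31.
After rounding ($5): Shipping $664,975; Plating $560,350; Machining $394,055; Assembly $99,795; Finishing $837,405. Sum = $2,556,580.
Difference $2,556,575 − $2,556,580 = −$5 applied to largest allocation (Finishing): Finishing becomes $837,400.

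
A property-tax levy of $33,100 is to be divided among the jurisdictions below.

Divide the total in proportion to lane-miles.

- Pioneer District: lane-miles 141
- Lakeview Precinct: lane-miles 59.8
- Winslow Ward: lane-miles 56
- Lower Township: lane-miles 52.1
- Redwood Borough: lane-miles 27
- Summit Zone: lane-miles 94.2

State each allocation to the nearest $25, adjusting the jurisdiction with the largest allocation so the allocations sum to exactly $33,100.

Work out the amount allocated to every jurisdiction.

Pioneer District: $10,875 | Lakeview Precinct: $4,600 | Winslow Ward: $4,300 | Lower Township: $4,000 | Redwood Borough: $2,075 | Summit Zone: $7,250

Total lane-miles = 430.1.
Unrounded shares: Pioneer District 141/430.1 × $33,100 = 10,851.20; Lakeview Precinct 59.8/430.1 × $33,100 = 4,602.14; Winslow Ward 56/430.1 × $33,100 = 4,309.70; Lower Township 52.1/430.1 × $33,100 = 4,009.56; Redwood Borough 27/430.1 × $33,100 = 2,077.89; Summit Zone 94.2/430.1 × $33,100 = 7,249.52.
Rounded to nearest $25: Pioneer District $10,850; Lakeview Precinct $4,600; Winslow Ward $4,300; Lower Township $4,000; Redwood Borough $2,075; Summit Zone $7,250. Sum = $33,075.
Difference $33,100 − $33,075 = +$25 applied to largest allocation (Pioneer District): Pioneer District becomes $10,875.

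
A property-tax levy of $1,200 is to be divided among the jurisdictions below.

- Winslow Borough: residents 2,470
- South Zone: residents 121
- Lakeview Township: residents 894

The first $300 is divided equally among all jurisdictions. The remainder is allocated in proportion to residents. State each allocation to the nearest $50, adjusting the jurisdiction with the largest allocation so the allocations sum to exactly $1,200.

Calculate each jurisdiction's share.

Equal tier: $300 ÷ 3 = $100 apiece.
Remainder $900 by residents (total 3,485): Winslow Borough 637.88 → $650; South Zone 31.25 → $50; Lakeview Township 230.88 → $250.
Rounding difference −$50 on remainder applied to Winslow Borough.
Totals: Winslow Borough $100 + $600 = $700; South Zone $100 + $50 = $150; Lakeview Township $100 + $250 = $350.

Winslow Borough: $700 | South Zone: $150 | Lakeview Township: $350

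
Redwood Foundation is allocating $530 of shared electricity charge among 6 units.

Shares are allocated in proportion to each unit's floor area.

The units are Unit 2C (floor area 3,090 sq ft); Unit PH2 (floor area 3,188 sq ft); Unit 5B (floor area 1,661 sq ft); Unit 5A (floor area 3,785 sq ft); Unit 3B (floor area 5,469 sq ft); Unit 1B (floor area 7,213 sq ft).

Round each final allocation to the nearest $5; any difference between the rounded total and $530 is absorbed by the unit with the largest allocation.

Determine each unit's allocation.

Unit 2C: $65 · Unit PH2: $70 · Unit 5B: $35 · Unit 5A: $80 · Unit 3B: $120 · Unit 1B: $160

Sum of floor area: 24,406.
Unrounded shares: Unit 2C 3,090/24,406 × $530 = 67.10; Unit PH2 3,188/24,406 × $530 = 69.23; Unit 5B 1,661/24,406 × $530 = 36.07; Unit 5A 3,785/24,406 × $530 = 82.19; Unit 3B 5,469/24,406 × $530 = 118.76; Unit 1B 7,213/24,406 × $530 = 156.64.
Rounded to nearest $5: Unit 2C $65; Unit PH2 $70; Unit 5B $35; Unit 5A $80; Unit 3B $120; Unit 1B $155. Sum = $525.
Difference $530 − $525 = +$5 applied to largest allocation (Unit 1B): Unit 1B becomes $160.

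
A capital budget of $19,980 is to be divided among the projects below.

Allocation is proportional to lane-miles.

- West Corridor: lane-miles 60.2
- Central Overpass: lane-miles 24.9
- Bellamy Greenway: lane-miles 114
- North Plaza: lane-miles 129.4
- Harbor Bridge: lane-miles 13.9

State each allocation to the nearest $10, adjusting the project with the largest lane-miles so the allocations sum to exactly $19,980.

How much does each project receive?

West Corridor: $3,510 | Central Overpass: $1,450 | Bellamy Greenway: $6,650 | North Plaza: $7,560 | Harbor Bridge: $810

Lane-miles total: 342.4.
Proportional shares: West Corridor 60.2/342.4 × $19,980 = 3,512.84; Central Overpass 24.9/342.4 × $19,980 = 1,452.98; Bellamy Greenway 114/342.4 × $19,980 = 6,652.22; North Plaza 129.4/342.4 × $19,980 = 7,550.85; Harbor Bridge 13.9/342.4 × $19,980 = 811.10.
Rounded to nearest $10: West Corridor $3,510; Central Overpass $1,450; Bellamy Greenway $6,650; North Plaza $7,550; Harbor Bridge $810. Sum = $19,970.
Difference $19,980 − $19,970 = +$10 applied to largest lane-miles (North Plaza): North Plaza becomes $7,560.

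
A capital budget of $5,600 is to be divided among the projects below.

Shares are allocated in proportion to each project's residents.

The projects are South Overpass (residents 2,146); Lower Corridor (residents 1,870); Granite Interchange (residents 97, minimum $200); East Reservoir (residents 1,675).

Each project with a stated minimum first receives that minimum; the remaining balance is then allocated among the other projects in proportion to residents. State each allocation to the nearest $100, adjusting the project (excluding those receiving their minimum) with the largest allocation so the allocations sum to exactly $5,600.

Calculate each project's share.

Minimums first: Granite Interchange $200. Remaining pool $5,400.
Remaining pool split over remaining residents 5,691: South Overpass 2,036.27 → $2,000; Lower Corridor 1,774.38 → $1,800; East Reservoir 1,589.35 → $1,600.

South Overpass: $2,000; Lower Corridor: $1,800; Granite Interchange: $200; East Reservoir: $1,600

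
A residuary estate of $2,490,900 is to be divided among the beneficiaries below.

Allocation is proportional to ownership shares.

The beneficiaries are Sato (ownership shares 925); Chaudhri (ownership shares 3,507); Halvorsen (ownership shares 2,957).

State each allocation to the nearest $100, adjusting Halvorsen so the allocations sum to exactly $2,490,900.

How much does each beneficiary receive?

Total ownership shares = 7,389.
Proportional shares: Sato 925/7,389 × $2,490,900 = 311,826.03; Chaudhri 3,507/7,389 × $2,490,900 = 1,182,242.02; Halvorsen 2,957/7,389 × $2,490,900 = 996,831.95.
After rounding ($100): Sato $311,800; Chaudhri $1,182,200; Halvorsen $996,800. Sum = $2,490,800.
Difference $2,490,900 − $2,490,800 = +$100 applied to Halvorsen: Halvorsen becomes $996,900.

Sato: $311,800; Chaudhri: $1,182,200; Halvorsen: $996,900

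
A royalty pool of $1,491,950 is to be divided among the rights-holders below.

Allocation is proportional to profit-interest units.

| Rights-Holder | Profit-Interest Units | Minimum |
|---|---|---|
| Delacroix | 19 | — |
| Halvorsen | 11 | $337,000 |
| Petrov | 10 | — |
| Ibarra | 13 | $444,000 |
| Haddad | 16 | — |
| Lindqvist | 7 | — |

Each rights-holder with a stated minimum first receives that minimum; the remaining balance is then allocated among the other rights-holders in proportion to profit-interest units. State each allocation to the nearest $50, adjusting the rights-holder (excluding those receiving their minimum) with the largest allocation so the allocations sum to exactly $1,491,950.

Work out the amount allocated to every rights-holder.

Minimums first: Halvorsen $337,000; Ibarra $444,000. Balance $710,950.
Balance split over remaining profit-interest units 52: Delacroix 259,770.19 → $259,750; Petrov 136,721.15 → $136,700; Haddad 218,753.85 → $218,750; Lindqvist 95,704.81 → $95,700.
Rounding difference +$50 applied to Delacroix → $259,800.

Delacroix: $259,800; Halvorsen: $337,000; Petrov: $136,700; Ibarra: $444,000; Haddad: $218,750; Lindqvist: $95,700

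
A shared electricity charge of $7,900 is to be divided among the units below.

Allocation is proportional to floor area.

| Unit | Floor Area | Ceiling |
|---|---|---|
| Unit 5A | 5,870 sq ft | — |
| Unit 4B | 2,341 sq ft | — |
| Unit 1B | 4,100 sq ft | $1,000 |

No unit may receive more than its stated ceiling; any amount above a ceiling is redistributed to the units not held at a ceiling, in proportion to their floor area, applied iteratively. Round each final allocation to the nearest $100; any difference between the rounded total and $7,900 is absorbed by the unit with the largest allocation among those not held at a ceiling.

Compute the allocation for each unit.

Sum of floor area: 12,311.
Unconstrained shares: Unit 5A 3,766.79; Unit 4B 1,502.23; Unit 1B 2,630.98.
Held at cap: Unit 1B ($1,000); balance $6,900 reallocated over remaining floor area 8,211.
Redistributed shares: Unit 5A 4,932.77 → $4,900; Unit 4B 1,967.23 → $2,000.

Unit 5A: $4,900 · Unit 4B: $2,000 · Unit 1B: $1,000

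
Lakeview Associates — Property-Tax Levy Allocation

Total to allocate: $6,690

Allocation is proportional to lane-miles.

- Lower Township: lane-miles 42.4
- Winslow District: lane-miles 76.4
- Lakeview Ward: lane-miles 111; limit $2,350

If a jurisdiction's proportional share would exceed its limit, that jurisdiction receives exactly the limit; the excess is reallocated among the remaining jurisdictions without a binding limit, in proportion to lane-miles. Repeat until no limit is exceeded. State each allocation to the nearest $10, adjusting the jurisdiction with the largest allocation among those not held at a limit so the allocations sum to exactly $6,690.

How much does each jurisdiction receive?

Lane-miles total: 229.8.
Unconstrained shares: Lower Township 1,234.36; Winslow District 2,224.18; Lakeview Ward 3,231.46.
Capped: Lakeview Ward ($2,350); balance $4,340 reallocated over remaining lane-miles 118.8.
Shares after redistribution: Lower Township 1,548.96 → $1,550; Winslow District 2,791.04 → $2,790.

Lower Township: $1,550 · Winslow District: $2,790 · Lakeview Ward: $2,350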